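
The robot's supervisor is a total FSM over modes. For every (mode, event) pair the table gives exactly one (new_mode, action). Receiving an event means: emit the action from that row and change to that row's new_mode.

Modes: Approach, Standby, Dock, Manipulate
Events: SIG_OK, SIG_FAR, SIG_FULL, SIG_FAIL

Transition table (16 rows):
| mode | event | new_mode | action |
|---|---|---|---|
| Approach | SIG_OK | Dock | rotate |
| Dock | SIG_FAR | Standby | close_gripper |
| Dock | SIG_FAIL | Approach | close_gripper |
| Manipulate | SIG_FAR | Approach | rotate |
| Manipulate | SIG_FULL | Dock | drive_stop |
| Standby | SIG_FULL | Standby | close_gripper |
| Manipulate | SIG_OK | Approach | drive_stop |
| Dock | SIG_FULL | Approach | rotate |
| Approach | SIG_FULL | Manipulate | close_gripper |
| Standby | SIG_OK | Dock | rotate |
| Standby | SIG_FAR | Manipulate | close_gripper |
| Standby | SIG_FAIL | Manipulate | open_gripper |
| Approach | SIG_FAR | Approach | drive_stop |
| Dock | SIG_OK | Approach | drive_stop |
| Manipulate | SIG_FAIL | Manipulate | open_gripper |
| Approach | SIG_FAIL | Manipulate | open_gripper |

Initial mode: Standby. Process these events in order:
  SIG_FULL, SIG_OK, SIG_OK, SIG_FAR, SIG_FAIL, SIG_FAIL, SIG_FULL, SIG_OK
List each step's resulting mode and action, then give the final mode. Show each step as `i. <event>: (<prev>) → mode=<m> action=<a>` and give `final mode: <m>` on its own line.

1. SIG_FULL: (Standby) → mode=Standby action=close_gripper
2. SIG_OK: (Standby) → mode=Dock action=rotate
3. SIG_OK: (Dock) → mode=Approach action=drive_stop
4. SIG_FAR: (Approach) → mode=Approach action=drive_stop
5. SIG_FAIL: (Approach) → mode=Manipulate action=open_gripper
6. SIG_FAIL: (Manipulate) → mode=Manipulate action=open_gripper
7. SIG_FULL: (Manipulate) → mode=Dock action=drive_stop
8. SIG_OK: (Dock) → mode=Approach action=drive_stop

final mode: Approach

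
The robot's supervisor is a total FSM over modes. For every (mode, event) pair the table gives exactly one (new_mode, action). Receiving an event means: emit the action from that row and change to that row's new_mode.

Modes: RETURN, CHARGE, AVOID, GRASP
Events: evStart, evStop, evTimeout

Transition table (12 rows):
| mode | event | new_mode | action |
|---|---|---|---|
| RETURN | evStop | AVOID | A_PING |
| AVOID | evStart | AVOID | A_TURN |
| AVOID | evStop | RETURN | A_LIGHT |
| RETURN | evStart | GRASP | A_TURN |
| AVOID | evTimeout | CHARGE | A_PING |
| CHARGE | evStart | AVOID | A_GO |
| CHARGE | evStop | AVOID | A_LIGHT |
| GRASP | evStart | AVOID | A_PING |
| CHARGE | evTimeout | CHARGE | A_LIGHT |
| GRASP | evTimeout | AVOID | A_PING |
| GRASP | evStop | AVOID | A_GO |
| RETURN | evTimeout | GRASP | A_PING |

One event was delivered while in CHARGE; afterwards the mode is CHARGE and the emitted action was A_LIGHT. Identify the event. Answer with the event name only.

evTimeout

try evStart: (CHARGE, evStart) → (AVOID, A_GO)
try evStop: (CHARGE, evStop) → (AVOID, A_LIGHT)
try evTimeout: (CHARGE, evTimeout) → (CHARGE, A_LIGHT)  ← matches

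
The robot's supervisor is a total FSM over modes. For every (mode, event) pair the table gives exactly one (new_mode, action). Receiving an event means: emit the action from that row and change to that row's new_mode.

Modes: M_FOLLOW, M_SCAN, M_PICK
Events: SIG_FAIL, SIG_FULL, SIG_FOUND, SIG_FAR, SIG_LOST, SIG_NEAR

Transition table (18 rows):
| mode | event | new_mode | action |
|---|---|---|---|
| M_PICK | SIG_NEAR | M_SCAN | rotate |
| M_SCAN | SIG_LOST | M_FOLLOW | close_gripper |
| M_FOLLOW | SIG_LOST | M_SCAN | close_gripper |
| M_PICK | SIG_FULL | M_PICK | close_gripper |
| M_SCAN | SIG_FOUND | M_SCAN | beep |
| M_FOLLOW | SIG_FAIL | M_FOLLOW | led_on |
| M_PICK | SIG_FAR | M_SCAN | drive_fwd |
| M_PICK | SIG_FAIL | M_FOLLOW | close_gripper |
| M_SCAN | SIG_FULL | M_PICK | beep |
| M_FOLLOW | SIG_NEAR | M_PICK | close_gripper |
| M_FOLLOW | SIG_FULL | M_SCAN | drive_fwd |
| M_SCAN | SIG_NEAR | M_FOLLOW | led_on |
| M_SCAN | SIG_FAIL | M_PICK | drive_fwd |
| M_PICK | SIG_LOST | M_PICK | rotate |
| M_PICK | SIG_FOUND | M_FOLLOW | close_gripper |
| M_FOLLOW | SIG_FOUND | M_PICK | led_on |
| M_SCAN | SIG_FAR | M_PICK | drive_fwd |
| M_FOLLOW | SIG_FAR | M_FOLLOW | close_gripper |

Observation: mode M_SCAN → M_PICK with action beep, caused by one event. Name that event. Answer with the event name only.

SIG_FULL

try SIG_FAIL: (M_SCAN, SIG_FAIL) → (M_PICK, drive_fwd)
try SIG_FULL: (M_SCAN, SIG_FULL) → (M_PICK, beep)  ← matches
try SIG_FOUND: (M_SCAN, SIG_FOUND) → (M_SCAN, beep)
try SIG_FAR: (M_SCAN, SIG_FAR) → (M_PICK, drive_fwd)
try SIG_LOST: (M_SCAN, SIG_LOST) → (M_FOLLOW, close_gripper)
try SIG_NEAR: (M_SCAN, SIG_NEAR) → (M_FOLLOW, led_on)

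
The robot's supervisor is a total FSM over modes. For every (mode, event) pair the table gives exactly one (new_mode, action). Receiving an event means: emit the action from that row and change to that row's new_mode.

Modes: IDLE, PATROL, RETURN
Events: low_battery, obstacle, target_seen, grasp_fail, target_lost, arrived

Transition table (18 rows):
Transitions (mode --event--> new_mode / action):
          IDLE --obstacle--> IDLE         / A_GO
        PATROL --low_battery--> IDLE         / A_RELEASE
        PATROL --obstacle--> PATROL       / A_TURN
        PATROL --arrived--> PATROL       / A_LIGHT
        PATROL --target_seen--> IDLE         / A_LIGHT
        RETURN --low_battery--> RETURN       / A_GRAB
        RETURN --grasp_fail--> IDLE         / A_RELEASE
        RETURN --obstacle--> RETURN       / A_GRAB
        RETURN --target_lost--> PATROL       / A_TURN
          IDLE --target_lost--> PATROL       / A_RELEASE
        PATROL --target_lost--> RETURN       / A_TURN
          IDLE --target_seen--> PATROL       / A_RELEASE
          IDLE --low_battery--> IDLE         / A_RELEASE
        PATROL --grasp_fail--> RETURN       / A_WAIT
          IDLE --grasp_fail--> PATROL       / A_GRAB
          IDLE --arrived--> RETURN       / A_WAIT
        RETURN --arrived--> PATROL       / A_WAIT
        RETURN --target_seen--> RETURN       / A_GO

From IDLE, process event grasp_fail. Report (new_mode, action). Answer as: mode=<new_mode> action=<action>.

current mode = IDLE; filter table to that mode:
  (IDLE, obstacle) → (IDLE, A_GO)
  (IDLE, target_lost) → (PATROL, A_RELEASE)
  (IDLE, target_seen) → (PATROL, A_RELEASE)
  (IDLE, low_battery) → (IDLE, A_RELEASE)
  (IDLE, grasp_fail) → (PATROL, A_GRAB)  ← event matches
  (IDLE, arrived) → (RETURN, A_WAIT)
event = grasp_fail selects (PATROL, A_GRAB)

mode=PATROL action=A_GRAB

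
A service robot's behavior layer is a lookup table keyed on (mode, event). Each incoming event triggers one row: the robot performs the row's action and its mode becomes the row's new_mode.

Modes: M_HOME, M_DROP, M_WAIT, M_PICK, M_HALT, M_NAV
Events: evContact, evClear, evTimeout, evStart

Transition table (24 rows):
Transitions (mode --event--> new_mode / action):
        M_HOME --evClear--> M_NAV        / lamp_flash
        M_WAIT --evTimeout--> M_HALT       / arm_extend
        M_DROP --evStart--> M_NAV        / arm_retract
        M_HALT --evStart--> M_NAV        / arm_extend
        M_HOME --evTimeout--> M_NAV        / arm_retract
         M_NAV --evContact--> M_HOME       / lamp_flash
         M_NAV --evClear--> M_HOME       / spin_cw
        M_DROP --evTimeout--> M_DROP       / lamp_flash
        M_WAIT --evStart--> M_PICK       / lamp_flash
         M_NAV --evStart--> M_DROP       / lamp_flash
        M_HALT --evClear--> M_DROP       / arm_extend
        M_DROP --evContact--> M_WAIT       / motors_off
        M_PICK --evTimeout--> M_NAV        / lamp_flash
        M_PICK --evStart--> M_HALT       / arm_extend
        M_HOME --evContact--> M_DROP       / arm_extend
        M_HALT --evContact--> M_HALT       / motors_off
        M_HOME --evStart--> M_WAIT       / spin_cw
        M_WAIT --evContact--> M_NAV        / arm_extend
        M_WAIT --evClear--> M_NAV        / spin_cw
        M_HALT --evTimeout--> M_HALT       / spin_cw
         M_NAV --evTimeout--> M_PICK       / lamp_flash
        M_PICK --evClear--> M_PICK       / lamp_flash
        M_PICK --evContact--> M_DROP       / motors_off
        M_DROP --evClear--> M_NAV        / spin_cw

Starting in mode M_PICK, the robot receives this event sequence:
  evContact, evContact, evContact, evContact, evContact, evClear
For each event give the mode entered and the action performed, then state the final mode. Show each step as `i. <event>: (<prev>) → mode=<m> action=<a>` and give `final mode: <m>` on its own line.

final mode: M_NAV

1. evContact: (M_PICK) → mode=M_DROP action=motors_off
2. evContact: (M_DROP) → mode=M_WAIT action=motors_off
3. evContact: (M_WAIT) → mode=M_NAV action=arm_extend
4. evContact: (M_NAV) → mode=M_HOME action=lamp_flash
5. evContact: (M_HOME) → mode=M_DROP action=arm_extend
6. evClear: (M_DROP) → mode=M_NAV action=spin_cw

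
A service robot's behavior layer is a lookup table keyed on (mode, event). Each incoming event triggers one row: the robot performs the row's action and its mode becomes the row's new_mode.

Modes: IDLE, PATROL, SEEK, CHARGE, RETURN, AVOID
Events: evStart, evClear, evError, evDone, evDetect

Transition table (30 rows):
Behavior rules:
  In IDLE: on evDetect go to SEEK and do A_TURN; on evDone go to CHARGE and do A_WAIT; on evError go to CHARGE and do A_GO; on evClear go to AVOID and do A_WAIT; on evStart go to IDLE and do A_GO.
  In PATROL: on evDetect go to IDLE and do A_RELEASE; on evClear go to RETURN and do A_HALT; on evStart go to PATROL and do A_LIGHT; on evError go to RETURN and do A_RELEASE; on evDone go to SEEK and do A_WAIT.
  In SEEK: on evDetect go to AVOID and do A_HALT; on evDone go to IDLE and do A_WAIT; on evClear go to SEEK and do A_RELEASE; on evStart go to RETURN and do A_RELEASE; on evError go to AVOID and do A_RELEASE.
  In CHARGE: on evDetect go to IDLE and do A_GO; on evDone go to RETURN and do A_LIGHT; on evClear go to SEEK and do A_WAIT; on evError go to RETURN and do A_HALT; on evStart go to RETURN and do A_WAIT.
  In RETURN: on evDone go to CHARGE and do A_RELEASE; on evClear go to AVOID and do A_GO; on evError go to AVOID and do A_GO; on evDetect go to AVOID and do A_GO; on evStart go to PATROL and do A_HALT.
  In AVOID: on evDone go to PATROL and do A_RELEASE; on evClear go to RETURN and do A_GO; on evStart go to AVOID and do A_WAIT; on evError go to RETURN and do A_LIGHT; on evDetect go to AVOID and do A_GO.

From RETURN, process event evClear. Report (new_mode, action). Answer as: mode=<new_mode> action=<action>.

current mode = RETURN; filter table to that mode:
  (RETURN, evDone) → (CHARGE, A_RELEASE)
  (RETURN, evClear) → (AVOID, A_GO)  ← event matches
  (RETURN, evError) → (AVOID, A_GO)
  (RETURN, evDetect) → (AVOID, A_GO)
  (RETURN, evStart) → (PATROL, A_HALT)
event = evClear selects (AVOID, A_GO)

mode=AVOID action=A_GO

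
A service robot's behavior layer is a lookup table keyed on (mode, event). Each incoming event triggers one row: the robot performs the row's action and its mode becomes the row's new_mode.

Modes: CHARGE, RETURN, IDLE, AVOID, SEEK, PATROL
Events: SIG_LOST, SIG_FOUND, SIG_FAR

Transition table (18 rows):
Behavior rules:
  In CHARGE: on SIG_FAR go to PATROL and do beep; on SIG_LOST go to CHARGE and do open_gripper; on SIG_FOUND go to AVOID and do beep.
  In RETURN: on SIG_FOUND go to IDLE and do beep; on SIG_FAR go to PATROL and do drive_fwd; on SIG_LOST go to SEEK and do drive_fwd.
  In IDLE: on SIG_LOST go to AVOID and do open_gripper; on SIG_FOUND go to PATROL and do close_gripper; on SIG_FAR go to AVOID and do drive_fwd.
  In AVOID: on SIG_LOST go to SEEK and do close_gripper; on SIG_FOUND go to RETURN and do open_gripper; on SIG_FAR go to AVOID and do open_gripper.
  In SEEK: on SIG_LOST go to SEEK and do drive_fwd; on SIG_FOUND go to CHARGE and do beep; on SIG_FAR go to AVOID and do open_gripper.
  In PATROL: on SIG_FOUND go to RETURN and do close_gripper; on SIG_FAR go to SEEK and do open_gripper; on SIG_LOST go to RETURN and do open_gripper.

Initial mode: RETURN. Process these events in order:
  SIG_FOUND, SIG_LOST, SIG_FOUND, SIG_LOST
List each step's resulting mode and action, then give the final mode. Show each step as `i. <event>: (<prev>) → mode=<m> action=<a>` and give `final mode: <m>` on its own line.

1. SIG_FOUND: (RETURN) → mode=IDLE action=beep
2. SIG_LOST: (IDLE) → mode=AVOID action=open_gripper
3. SIG_FOUND: (AVOID) → mode=RETURN action=open_gripper
4. SIG_LOST: (RETURN) → mode=SEEK action=drive_fwd

final mode: SEEK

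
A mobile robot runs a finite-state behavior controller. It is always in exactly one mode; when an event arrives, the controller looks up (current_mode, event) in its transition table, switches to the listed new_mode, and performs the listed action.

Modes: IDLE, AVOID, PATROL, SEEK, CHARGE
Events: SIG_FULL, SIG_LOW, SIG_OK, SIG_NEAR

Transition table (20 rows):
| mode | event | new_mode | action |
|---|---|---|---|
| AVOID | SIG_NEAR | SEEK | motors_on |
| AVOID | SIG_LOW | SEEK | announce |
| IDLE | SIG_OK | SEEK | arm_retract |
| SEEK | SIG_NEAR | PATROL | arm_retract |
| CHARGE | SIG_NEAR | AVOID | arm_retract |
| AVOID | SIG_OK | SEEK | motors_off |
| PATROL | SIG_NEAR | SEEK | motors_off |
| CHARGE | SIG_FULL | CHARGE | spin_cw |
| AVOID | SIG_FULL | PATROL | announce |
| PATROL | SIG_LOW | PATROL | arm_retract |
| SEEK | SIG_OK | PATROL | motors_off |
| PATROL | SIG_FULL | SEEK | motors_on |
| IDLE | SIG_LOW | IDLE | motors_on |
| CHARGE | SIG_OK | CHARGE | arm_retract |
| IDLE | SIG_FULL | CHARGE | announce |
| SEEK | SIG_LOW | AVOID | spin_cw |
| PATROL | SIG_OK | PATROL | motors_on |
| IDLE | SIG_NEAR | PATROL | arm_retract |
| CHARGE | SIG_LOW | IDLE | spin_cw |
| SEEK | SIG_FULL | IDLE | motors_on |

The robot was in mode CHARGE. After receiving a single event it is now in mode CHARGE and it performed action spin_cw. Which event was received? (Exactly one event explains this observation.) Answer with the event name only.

SIG_FULL

try SIG_FULL: (CHARGE, SIG_FULL) → (CHARGE, spin_cw)  ← matches
try SIG_LOW: (CHARGE, SIG_LOW) → (IDLE, spin_cw)
try SIG_OK: (CHARGE, SIG_OK) → (CHARGE, arm_retract)
try SIG_NEAR: (CHARGE, SIG_NEAR) → (AVOID, arm_retract)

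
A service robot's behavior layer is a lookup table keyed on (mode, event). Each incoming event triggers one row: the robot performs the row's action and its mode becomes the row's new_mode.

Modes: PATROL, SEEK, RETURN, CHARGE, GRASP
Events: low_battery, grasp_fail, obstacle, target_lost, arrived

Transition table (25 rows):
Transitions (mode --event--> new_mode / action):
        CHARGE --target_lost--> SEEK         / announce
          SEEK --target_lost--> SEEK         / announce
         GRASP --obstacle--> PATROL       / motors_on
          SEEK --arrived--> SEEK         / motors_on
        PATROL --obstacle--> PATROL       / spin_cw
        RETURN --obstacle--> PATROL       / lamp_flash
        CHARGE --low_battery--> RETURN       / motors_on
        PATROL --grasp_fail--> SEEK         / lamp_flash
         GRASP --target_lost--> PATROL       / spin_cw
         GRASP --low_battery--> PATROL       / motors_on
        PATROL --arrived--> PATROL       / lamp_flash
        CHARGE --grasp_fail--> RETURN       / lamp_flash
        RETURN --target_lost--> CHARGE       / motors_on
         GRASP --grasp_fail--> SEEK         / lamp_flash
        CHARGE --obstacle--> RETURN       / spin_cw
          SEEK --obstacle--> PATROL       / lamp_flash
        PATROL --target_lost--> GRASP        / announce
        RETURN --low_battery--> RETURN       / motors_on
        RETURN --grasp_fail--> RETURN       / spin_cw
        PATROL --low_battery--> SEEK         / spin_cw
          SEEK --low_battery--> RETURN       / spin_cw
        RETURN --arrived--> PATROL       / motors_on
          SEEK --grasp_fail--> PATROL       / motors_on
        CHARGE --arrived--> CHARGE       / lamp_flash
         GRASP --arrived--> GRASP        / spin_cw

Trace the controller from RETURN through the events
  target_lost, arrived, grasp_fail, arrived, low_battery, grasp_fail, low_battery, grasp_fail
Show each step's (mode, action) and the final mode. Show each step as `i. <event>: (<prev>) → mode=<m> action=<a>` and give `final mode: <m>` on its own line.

1. target_lost: (RETURN) → mode=CHARGE action=motors_on
2. arrived: (CHARGE) → mode=CHARGE action=lamp_flash
3. grasp_fail: (CHARGE) → mode=RETURN action=lamp_flash
4. arrived: (RETURN) → mode=PATROL action=motors_on
5. low_battery: (PATROL) → mode=SEEK action=spin_cw
6. grasp_fail: (SEEK) → mode=PATROL action=motors_on
7. low_battery: (PATROL) → mode=SEEK action=spin_cw
8. grasp_fail: (SEEK) → mode=PATROL action=motors_on

final mode: PATROL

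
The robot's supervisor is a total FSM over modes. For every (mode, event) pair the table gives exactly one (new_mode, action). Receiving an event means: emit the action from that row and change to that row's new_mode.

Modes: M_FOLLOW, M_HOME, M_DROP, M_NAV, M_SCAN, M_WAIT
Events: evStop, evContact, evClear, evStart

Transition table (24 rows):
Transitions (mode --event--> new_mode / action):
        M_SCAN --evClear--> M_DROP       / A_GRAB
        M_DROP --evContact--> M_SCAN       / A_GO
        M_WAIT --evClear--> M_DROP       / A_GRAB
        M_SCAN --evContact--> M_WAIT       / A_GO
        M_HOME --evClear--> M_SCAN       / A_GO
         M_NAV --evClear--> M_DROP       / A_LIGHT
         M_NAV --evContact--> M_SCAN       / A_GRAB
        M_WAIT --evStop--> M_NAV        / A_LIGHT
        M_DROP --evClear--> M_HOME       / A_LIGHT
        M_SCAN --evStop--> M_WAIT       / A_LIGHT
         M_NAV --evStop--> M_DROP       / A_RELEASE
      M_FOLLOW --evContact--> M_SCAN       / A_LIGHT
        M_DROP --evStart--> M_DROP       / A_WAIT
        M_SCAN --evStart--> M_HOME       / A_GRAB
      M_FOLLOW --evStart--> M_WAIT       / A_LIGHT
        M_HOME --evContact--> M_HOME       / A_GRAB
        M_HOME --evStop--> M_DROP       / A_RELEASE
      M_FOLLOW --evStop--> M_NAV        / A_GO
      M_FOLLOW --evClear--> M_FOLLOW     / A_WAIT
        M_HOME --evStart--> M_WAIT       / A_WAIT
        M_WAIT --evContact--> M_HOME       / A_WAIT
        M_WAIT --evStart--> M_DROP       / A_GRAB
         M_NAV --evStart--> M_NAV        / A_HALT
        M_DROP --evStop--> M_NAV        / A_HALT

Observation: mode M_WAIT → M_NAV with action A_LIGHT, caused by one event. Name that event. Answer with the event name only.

try evStop: (M_WAIT, evStop) → (M_NAV, A_LIGHT)  ← matches
try evContact: (M_WAIT, evContact) → (M_HOME, A_WAIT)
try evClear: (M_WAIT, evClear) → (M_DROP, A_GRAB)
try evStart: (M_WAIT, evStart) → (M_DROP, A_GRAB)

evStop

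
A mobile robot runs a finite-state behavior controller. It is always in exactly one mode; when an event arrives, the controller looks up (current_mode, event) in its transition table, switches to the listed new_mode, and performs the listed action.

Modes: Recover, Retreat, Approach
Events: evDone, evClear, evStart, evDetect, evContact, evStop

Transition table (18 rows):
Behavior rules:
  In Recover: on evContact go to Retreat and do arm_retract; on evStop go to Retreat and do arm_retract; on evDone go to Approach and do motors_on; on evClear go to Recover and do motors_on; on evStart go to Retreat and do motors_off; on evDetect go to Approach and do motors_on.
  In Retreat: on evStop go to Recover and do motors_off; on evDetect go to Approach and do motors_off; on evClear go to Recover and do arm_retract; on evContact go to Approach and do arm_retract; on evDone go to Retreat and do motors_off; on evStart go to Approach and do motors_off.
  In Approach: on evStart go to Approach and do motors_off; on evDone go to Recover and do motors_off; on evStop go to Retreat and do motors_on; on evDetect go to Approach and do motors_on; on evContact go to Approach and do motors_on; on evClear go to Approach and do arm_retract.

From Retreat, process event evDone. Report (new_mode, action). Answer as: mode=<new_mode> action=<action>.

mode=Retreat action=motors_off

current mode = Retreat; filter table to that mode:
  (Retreat, evStop) → (Recover, motors_off)
  (Retreat, evDetect) → (Approach, motors_off)
  (Retreat, evClear) → (Recover, arm_retract)
  (Retreat, evContact) → (Approach, arm_retract)
  (Retreat, evDone) → (Retreat, motors_off)  ← event matches
  (Retreat, evStart) → (Approach, motors_off)
event = evDone selects (Retreat, motors_off)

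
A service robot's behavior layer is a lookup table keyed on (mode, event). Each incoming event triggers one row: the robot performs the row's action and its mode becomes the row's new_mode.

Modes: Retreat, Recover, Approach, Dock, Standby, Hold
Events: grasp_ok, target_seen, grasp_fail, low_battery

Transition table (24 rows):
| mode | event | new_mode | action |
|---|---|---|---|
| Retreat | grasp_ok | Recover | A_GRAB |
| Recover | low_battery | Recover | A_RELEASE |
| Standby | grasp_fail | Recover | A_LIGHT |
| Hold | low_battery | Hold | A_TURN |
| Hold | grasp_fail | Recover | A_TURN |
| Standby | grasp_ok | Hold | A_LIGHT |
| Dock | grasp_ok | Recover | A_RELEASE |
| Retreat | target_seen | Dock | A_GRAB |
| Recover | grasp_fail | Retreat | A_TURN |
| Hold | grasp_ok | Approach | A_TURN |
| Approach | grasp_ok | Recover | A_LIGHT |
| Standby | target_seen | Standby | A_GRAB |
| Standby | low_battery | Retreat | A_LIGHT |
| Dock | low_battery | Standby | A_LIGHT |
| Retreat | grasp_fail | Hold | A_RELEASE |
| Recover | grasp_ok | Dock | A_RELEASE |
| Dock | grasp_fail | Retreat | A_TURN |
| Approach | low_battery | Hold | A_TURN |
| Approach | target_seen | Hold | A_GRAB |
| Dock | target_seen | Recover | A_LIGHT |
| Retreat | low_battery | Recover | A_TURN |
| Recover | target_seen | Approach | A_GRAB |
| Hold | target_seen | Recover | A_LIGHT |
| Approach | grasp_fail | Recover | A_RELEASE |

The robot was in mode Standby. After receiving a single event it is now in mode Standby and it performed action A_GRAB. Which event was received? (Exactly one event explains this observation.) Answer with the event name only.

target_seen

try grasp_ok: (Standby, grasp_ok) → (Hold, A_LIGHT)
try target_seen: (Standby, target_seen) → (Standby, A_GRAB)  ← matches
try grasp_fail: (Standby, grasp_fail) → (Recover, A_LIGHT)
try low_battery: (Standby, low_battery) → (Retreat, A_LIGHT)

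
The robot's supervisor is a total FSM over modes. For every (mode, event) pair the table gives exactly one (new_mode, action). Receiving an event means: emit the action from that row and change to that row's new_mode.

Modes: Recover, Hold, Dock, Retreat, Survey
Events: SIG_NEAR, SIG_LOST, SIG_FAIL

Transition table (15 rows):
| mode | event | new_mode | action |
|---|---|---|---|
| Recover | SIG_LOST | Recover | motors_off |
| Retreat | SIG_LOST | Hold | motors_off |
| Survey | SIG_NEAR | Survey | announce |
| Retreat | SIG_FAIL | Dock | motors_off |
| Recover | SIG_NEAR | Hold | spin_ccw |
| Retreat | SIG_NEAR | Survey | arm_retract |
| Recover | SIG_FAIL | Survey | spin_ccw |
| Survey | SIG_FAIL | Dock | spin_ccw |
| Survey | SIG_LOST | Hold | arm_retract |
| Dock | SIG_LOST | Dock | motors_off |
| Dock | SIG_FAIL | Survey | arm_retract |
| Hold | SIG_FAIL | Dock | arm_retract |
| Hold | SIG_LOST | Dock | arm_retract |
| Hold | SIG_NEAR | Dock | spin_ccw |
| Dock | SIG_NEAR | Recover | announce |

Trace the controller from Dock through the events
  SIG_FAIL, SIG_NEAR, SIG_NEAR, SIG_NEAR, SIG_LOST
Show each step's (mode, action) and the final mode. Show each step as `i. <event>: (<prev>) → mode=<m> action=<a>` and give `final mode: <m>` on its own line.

1. SIG_FAIL: (Dock) → mode=Survey action=arm_retract
2. SIG_NEAR: (Survey) → mode=Survey action=announce
3. SIG_NEAR: (Survey) → mode=Survey action=announce
4. SIG_NEAR: (Survey) → mode=Survey action=announce
5. SIG_LOST: (Survey) → mode=Hold action=arm_retract

final mode: Hold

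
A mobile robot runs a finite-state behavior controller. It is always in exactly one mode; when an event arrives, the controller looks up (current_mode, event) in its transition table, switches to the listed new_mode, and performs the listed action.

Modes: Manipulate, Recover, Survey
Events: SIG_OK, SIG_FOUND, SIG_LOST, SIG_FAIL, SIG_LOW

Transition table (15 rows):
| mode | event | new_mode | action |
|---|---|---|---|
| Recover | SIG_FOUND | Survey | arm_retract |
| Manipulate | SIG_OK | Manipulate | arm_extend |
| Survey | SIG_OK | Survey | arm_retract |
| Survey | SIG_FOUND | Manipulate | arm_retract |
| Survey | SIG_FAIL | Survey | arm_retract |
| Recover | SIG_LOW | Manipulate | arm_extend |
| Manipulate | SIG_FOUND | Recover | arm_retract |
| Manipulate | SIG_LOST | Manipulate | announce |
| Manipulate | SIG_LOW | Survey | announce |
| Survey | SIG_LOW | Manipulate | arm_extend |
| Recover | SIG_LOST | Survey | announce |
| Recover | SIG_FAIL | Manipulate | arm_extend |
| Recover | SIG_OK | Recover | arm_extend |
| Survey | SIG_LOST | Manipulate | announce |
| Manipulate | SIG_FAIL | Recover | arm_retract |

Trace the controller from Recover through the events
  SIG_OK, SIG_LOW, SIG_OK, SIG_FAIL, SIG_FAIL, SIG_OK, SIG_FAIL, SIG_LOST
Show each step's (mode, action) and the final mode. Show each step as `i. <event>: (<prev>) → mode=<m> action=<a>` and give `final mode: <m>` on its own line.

1. SIG_OK: (Recover) → mode=Recover action=arm_extend
2. SIG_LOW: (Recover) → mode=Manipulate action=arm_extend
3. SIG_OK: (Manipulate) → mode=Manipulate action=arm_extend
4. SIG_FAIL: (Manipulate) → mode=Recover action=arm_retract
5. SIG_FAIL: (Recover) → mode=Manipulate action=arm_extend
6. SIG_OK: (Manipulate) → mode=Manipulate action=arm_extend
7. SIG_FAIL: (Manipulate) → mode=Recover action=arm_retract
8. SIG_LOST: (Recover) → mode=Survey action=announce

final mode: Survey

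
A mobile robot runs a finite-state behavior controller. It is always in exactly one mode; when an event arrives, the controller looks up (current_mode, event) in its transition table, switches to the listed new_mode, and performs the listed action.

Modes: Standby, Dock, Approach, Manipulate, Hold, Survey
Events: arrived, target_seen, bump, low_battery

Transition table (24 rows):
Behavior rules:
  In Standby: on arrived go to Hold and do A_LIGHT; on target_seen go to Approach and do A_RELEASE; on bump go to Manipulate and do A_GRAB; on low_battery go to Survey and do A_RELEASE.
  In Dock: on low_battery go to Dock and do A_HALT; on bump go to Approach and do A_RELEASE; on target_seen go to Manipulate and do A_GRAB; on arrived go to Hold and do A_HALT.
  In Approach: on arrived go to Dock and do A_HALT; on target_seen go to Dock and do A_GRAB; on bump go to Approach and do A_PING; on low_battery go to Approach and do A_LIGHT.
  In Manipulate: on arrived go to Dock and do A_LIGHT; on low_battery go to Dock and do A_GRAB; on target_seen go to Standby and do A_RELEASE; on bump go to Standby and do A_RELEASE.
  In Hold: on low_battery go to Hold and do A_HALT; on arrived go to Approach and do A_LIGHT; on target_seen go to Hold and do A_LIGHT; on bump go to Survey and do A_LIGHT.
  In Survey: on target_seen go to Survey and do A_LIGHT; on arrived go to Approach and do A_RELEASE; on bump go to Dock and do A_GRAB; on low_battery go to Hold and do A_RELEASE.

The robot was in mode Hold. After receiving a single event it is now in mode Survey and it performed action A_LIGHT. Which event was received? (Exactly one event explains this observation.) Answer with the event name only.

bump

try arrived: (Hold, arrived) → (Approach, A_LIGHT)
try target_seen: (Hold, target_seen) → (Hold, A_LIGHT)
try bump: (Hold, bump) → (Survey, A_LIGHT)  ← matches
try low_battery: (Hold, low_battery) → (Hold, A_HALT)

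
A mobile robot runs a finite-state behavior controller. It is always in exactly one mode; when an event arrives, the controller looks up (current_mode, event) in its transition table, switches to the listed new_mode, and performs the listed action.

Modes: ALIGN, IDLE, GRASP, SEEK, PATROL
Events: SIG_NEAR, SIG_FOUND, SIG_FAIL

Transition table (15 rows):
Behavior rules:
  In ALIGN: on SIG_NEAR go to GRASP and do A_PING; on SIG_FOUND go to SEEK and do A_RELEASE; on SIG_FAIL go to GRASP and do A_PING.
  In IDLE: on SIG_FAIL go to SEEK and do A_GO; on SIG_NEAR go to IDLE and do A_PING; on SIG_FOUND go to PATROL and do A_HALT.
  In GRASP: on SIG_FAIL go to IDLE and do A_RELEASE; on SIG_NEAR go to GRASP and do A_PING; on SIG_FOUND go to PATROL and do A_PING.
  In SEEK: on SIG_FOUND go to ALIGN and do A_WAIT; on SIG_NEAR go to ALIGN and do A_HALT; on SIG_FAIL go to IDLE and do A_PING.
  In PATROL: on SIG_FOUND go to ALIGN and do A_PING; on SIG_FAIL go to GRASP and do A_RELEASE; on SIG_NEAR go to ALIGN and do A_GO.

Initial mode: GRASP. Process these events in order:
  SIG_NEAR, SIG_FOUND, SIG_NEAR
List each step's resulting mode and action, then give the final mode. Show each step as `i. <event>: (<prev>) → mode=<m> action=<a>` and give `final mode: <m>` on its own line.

1. SIG_NEAR: (GRASP) → mode=GRASP action=A_PING
2. SIG_FOUND: (GRASP) → mode=PATROL action=A_PING
3. SIG_NEAR: (PATROL) → mode=ALIGN action=A_GO

final mode: ALIGN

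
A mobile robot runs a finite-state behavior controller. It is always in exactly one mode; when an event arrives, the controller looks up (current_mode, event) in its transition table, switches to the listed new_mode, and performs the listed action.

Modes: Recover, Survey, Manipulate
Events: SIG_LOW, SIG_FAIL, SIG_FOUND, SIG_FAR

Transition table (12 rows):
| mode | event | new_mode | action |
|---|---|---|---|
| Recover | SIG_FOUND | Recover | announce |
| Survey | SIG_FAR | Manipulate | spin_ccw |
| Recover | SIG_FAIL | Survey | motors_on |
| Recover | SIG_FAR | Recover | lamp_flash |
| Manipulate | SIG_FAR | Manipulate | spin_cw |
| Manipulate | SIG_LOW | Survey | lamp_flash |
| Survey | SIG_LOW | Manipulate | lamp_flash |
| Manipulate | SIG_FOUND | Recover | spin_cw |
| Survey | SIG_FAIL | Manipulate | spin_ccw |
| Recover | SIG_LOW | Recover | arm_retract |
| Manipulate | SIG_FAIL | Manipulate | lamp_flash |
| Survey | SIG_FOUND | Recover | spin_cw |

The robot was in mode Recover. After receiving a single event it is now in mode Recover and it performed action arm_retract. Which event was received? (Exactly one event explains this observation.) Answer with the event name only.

try SIG_LOW: (Recover, SIG_LOW) → (Recover, arm_retract)  ← matches
try SIG_FAIL: (Recover, SIG_FAIL) → (Survey, motors_on)
try SIG_FOUND: (Recover, SIG_FOUND) → (Recover, announce)
try SIG_FAR: (Recover, SIG_FAR) → (Recover, lamp_flash)

SIG_LOW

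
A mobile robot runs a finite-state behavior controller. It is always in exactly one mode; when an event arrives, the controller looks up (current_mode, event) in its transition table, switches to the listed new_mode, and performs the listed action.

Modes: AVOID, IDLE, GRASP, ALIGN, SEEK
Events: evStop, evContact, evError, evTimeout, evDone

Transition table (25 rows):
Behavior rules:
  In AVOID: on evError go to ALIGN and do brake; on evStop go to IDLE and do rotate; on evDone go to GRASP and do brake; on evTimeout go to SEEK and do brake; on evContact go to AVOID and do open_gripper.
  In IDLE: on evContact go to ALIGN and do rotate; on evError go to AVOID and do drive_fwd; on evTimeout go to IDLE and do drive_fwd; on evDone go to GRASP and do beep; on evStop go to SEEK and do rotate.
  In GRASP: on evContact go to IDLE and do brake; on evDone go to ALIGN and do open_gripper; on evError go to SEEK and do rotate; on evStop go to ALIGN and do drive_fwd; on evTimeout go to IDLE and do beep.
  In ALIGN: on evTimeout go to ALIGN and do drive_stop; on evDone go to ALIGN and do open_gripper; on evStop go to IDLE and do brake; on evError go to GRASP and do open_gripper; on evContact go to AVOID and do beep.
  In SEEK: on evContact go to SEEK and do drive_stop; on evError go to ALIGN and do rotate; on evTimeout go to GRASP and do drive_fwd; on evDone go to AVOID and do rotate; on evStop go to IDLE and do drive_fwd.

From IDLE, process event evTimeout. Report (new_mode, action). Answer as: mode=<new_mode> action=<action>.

mode=IDLE action=drive_fwd

current mode = IDLE; filter table to that mode:
  (IDLE, evContact) → (ALIGN, rotate)
  (IDLE, evError) → (AVOID, drive_fwd)
  (IDLE, evTimeout) → (IDLE, drive_fwd)  ← event matches
  (IDLE, evDone) → (GRASP, beep)
  (IDLE, evStop) → (SEEK, rotate)
event = evTimeout selects (IDLE, drive_fwd)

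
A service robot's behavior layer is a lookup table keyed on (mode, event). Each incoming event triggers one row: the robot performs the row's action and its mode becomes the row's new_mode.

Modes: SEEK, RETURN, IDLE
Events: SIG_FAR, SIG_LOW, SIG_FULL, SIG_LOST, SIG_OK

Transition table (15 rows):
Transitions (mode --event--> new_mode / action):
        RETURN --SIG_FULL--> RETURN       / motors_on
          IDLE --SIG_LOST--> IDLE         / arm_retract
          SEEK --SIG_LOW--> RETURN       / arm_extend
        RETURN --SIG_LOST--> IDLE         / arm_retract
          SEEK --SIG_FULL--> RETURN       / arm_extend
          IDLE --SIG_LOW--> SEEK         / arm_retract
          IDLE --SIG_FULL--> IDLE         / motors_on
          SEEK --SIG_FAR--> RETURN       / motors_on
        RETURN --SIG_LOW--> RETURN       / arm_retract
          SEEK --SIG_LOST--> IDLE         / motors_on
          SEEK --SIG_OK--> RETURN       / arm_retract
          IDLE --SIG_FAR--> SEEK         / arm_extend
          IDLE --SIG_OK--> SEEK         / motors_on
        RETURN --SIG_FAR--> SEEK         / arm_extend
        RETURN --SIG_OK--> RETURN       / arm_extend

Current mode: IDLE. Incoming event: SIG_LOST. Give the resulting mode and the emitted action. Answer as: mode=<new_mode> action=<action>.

current mode = IDLE; filter table to that mode:
  (IDLE, SIG_LOST) → (IDLE, arm_retract)  ← event matches
  (IDLE, SIG_LOW) → (SEEK, arm_retract)
  (IDLE, SIG_FULL) → (IDLE, motors_on)
  (IDLE, SIG_FAR) → (SEEK, arm_extend)
  (IDLE, SIG_OK) → (SEEK, motors_on)
event = SIG_LOST selects (IDLE, arm_retract)

mode=IDLE action=arm_retract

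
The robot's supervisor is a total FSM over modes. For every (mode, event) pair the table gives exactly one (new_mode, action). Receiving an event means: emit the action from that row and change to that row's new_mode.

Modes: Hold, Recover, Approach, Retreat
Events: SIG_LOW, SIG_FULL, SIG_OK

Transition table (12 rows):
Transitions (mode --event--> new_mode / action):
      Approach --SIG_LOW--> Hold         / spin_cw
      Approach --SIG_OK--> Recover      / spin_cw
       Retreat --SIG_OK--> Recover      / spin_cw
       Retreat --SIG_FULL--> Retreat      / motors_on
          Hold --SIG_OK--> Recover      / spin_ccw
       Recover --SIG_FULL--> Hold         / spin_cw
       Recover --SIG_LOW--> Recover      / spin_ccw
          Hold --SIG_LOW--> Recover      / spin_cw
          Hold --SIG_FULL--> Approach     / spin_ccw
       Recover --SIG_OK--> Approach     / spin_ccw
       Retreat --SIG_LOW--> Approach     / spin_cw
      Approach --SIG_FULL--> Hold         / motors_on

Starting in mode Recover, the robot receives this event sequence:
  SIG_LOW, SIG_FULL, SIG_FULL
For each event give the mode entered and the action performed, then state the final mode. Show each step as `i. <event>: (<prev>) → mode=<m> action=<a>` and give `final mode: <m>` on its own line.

1. SIG_LOW: (Recover) → mode=Recover action=spin_ccw
2. SIG_FULL: (Recover) → mode=Hold action=spin_cw
3. SIG_FULL: (Hold) → mode=Approach action=spin_ccw

final mode: Approach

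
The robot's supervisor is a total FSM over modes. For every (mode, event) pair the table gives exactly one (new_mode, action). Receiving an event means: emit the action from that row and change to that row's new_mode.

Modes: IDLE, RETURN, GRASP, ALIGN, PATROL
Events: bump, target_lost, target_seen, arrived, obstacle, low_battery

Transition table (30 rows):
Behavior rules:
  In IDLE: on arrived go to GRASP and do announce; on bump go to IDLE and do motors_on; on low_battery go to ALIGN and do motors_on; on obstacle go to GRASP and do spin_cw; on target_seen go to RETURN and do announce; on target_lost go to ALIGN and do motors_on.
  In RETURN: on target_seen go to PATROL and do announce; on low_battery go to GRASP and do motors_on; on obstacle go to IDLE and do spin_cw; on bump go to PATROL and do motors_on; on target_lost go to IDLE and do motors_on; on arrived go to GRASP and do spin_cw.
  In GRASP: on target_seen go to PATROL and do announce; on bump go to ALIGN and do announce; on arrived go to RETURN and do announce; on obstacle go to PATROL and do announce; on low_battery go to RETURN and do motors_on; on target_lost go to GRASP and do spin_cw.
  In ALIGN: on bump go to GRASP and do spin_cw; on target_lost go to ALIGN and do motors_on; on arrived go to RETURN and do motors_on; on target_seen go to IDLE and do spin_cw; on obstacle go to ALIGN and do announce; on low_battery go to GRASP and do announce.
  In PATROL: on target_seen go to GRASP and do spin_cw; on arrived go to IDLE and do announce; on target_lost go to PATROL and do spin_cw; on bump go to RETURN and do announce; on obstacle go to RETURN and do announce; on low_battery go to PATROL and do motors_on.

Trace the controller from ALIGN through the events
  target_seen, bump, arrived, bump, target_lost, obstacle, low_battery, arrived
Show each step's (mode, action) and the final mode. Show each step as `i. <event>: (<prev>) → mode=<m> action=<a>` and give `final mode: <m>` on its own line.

1. target_seen: (ALIGN) → mode=IDLE action=spin_cw
2. bump: (IDLE) → mode=IDLE action=motors_on
3. arrived: (IDLE) → mode=GRASP action=announce
4. bump: (GRASP) → mode=ALIGN action=announce
5. target_lost: (ALIGN) → mode=ALIGN action=motors_on
6. obstacle: (ALIGN) → mode=ALIGN action=announce
7. low_battery: (ALIGN) → mode=GRASP action=announce
8. arrived: (GRASP) → mode=RETURN action=announce

final mode: RETURN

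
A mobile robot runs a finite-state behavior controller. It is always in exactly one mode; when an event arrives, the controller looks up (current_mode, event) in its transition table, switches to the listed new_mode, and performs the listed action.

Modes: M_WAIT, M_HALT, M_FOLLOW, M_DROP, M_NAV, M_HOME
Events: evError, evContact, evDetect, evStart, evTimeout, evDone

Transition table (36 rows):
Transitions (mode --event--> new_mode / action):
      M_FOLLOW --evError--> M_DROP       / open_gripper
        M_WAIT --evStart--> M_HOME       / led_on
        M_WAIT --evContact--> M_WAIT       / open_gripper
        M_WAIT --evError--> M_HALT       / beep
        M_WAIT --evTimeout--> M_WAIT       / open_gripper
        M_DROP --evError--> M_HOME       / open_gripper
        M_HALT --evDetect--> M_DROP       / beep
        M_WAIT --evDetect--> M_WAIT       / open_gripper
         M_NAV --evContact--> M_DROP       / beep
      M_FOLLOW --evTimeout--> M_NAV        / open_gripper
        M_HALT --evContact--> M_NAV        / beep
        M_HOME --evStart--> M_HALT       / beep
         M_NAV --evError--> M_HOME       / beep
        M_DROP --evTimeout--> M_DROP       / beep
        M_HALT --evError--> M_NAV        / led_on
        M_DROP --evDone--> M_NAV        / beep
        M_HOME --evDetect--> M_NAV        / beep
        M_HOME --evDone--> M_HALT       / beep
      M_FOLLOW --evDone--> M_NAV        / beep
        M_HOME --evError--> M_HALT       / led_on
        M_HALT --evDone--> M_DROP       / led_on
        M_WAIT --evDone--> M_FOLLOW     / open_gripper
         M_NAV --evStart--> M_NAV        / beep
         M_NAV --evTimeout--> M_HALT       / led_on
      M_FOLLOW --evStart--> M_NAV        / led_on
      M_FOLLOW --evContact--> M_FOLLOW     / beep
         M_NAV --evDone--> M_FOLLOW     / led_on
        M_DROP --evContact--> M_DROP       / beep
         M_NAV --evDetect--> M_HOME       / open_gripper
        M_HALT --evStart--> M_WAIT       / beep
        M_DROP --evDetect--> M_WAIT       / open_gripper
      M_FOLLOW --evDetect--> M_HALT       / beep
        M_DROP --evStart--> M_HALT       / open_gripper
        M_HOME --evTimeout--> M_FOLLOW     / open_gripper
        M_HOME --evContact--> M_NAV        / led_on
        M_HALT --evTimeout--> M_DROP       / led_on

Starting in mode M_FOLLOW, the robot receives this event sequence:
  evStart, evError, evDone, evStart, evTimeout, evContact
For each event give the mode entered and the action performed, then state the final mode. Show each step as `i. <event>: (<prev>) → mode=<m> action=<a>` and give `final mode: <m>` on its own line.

final mode: M_WAIT

1. evStart: (M_FOLLOW) → mode=M_NAV action=led_on
2. evError: (M_NAV) → mode=M_HOME action=beep
3. evDone: (M_HOME) → mode=M_HALT action=beep
4. evStart: (M_HALT) → mode=M_WAIT action=beep
5. evTimeout: (M_WAIT) → mode=M_WAIT action=open_gripper
6. evContact: (M_WAIT) → mode=M_WAIT action=open_gripper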